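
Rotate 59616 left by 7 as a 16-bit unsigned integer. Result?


Rotate 0b1110100011100000 left by 7 (16-bit) = 0b111000001110100 = 28788

28788


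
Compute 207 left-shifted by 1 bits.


0b11001111 << 1 = 0b110011110 = 414

414


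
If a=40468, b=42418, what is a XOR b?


40468 ^ 42418 = 15270

15270


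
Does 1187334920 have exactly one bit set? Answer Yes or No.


0b1000110110001010100101100001000. Multiple bits set => No

No


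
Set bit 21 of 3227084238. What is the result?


3227084238 | (1 << 21) = 3227084238 | 2097152 = 3229181390

3229181390


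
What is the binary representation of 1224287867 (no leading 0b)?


1224287867 = 1001000111110010010011001111011 in binary

1001000111110010010011001111011


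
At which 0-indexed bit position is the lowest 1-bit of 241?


0b11110001. Lowest set bit at position 0

0


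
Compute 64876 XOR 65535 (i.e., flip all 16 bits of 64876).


64876 ^ 65535 = 659

659


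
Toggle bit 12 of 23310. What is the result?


23310 ^ (1 << 12) = 23310 ^ 4096 = 19214

19214


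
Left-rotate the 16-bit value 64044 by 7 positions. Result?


Rotate 0b1111101000101100 left by 7 (16-bit) = 0b1011001111101 = 5757

5757


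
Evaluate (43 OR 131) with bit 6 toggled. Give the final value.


Step 1: 43 | 131 = 171
Step 2: 171 ^ (1 << 6) = 171 ^ 64 = 235

235


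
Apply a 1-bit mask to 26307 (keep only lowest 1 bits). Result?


26307 & 1 = 1

1


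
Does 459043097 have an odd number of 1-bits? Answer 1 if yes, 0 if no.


0b11011010111000111000100011001 has 15 ones => parity 1

1


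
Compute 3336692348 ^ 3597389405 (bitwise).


0b11000110111000011110001001111100 ^ 0b11010110011010111100111001011101 = 0b10000100010100010110000100001 = 277490721

277490721


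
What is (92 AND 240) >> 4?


Step 1: 92 & 240 = 80
Step 2: 80 >> 4 = 5

5


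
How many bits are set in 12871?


0b11001001000111 has 7 set bits

7


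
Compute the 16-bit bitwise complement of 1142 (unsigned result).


~0b10001110110 = 0b1111101110001001 = 64393 (16-bit unsigned)

64393


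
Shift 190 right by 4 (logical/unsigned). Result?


0b10111110 >> 4 = 0b1011 = 11

11


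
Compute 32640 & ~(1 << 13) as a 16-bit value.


32640 & ~(1 << 13) = 24448

24448


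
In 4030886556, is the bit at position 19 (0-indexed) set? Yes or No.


0b11110000010000100111001010011100, bit 19 = 0. No

No


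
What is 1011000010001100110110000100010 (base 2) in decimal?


1011000010001100110110000100010 in decimal = 1481010210

1481010210


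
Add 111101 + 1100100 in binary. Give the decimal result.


111101 + 1100100 = 10100001 = 161

161


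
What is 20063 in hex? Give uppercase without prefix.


20063 = 4E5F hex

4E5F


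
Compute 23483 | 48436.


0b101101110111011 | 0b1011110100110100 = 0b1111111110111111 = 65471

65471


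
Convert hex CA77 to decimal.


CA77 hex = 51831 decimal

51831


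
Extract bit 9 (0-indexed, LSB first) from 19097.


0b100101010011001, position 9 = 1

1


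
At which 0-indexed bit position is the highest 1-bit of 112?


0b1110000. Highest set bit at position 6

6


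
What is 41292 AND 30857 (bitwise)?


0b1010000101001100 & 0b111100010001001 = 0b10000000001000 = 8200

8200


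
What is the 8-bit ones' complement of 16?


16 ^ 255 = 239

239


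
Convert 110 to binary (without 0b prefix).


110 = 1101110 in binary

1101110


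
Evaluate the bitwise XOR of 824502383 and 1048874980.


0b110001001001001110100001101111 ^ 0b111110100001001000111111100100 = 0b1111101000000110011110001011 = 262170507

262170507


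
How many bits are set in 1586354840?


0b1011110100011011101101010011000 has 17 set bits

17


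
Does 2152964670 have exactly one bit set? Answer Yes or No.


0b10000000010100111010001000111110. Multiple bits set => No

No


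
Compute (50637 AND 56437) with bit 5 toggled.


Step 1: 50637 & 56437 = 50245
Step 2: 50245 ^ (1 << 5) = 50245 ^ 32 = 50277

50277


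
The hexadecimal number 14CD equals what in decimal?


14CD hex = 5325 decimal

5325


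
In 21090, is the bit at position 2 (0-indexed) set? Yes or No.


0b101001001100010, bit 2 = 0. No

No


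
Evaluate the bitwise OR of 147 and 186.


0b10010011 | 0b10111010 = 0b10111011 = 187

187


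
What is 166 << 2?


0b10100110 << 2 = 0b1010011000 = 664

664


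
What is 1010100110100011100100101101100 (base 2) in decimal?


1010100110100011100100101101100 in decimal = 1423034732

1423034732


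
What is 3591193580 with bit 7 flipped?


3591193580 ^ (1 << 7) = 3591193580 ^ 128 = 3591193452

3591193452


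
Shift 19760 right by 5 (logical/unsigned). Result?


0b100110100110000 >> 5 = 0b1001101001 = 617

617


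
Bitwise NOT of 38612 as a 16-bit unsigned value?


~0b1001011011010100 = 0b110100100101011 = 26923 (16-bit unsigned)

26923


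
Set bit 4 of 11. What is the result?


11 | (1 << 4) = 11 | 16 = 27

27


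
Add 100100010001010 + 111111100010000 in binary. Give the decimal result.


100100010001010 + 111111100010000 = 1100011110011010 = 51098

51098


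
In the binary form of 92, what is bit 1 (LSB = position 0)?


0b1011100, position 1 = 0

0


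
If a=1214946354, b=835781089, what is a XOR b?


1214946354 ^ 835781089 = 2042338771

2042338771


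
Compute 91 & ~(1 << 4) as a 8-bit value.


91 & ~(1 << 4) = 75

75


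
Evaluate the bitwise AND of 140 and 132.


0b10001100 & 0b10000100 = 0b10000100 = 132

132


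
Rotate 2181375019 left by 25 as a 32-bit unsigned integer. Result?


Rotate 0b10000010000001010010010000101011 left by 25 (32-bit) = 0b1010111000001000000101001001000 = 1459882568

1459882568


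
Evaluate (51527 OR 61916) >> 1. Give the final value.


Step 1: 51527 | 61916 = 63967
Step 2: 63967 >> 1 = 31983

31983


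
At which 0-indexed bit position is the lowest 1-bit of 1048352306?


0b111110011111001001011000110010. Lowest set bit at position 1

1


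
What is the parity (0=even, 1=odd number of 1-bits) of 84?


0b1010100 has 3 ones => parity 1

1


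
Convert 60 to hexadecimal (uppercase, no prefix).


60 = 3C hex

3C


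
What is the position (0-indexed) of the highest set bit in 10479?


0b10100011101111. Highest set bit at position 13

13


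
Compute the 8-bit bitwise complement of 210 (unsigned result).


~0b11010010 = 0b101101 = 45 (8-bit unsigned)

45


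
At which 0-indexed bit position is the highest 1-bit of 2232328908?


0b10000101000011101010001011001100. Highest set bit at position 31

31


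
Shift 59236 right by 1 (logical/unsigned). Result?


0b1110011101100100 >> 1 = 0b111001110110010 = 29618

29618


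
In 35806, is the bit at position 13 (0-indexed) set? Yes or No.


0b1000101111011110, bit 13 = 0. No

No


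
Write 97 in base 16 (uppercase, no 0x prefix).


97 = 61 hex

61


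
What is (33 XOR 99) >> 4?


Step 1: 33 ^ 99 = 66
Step 2: 66 >> 4 = 4

4


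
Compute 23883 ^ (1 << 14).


23883 ^ (1 << 14) = 23883 ^ 16384 = 7499

7499


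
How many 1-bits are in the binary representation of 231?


0b11100111 has 6 set bits

6


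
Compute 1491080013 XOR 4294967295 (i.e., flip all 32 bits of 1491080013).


1491080013 ^ 4294967295 = 2803887282

2803887282


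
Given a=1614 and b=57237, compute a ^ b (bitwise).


1614 ^ 57237 = 55771

55771


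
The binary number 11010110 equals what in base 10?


11010110 in decimal = 214

214


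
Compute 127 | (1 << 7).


127 | (1 << 7) = 127 | 128 = 255

255


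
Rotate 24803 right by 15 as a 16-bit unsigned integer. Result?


Rotate 0b110000011100011 right by 15 (16-bit) = 0b1100000111000110 = 49606

49606


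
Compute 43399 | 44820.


0b1010100110000111 | 0b1010111100010100 = 0b1010111110010111 = 44951

44951


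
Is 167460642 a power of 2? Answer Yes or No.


0b1001111110110011111100100010. Multiple bits set => No

No


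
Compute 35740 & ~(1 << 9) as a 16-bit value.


35740 & ~(1 << 9) = 35228

35228


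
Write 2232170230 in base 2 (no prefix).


2232170230 = 10000101000011000011011011110110 in binary

10000101000011000011011011110110


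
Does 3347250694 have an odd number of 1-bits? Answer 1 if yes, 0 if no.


0b11000111100000101111111000000110 has 16 ones => parity 0

0


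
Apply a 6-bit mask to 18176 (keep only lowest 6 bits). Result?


18176 & 63 = 0

0


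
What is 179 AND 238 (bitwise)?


0b10110011 & 0b11101110 = 0b10100010 = 162

162


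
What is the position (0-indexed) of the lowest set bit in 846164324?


0b110010011011110111000101100100. Lowest set bit at position 2

2


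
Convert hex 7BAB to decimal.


7BAB hex = 31659 decimal

31659


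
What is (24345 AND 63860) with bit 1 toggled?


Step 1: 24345 & 63860 = 22800
Step 2: 22800 ^ (1 << 1) = 22800 ^ 2 = 22802

22802


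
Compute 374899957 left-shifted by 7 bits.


0b10110010110001000010011110101 << 7 = 0b101100101100010000100111101010000000 = 47987194496

47987194496


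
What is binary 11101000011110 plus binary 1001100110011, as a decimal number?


11101000011110 + 1001100110011 = 100110101010001 = 19793

19793


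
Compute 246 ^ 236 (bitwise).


0b11110110 ^ 0b11101100 = 0b11010 = 26

26


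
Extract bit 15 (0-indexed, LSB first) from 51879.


0b1100101010100111, position 15 = 1

1


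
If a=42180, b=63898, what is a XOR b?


42180 ^ 63898 = 23902

23902


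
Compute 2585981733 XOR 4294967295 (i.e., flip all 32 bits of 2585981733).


2585981733 ^ 4294967295 = 1708985562

1708985562


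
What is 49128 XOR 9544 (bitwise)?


0b1011111111101000 ^ 0b10010101001000 = 0b1001101010100000 = 39584

39584


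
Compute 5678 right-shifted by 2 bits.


0b1011000101110 >> 2 = 0b10110001011 = 1419

1419


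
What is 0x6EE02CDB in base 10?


6EE02CDB hex = 1860185307 decimal

1860185307


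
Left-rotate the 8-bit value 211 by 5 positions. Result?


Rotate 0b11010011 left by 5 (8-bit) = 0b1111010 = 122

122


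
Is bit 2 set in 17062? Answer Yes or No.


0b100001010100110, bit 2 = 1. Yes

Yes


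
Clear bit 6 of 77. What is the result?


77 & ~(1 << 6) = 13

13


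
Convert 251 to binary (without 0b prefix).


251 = 11111011 in binary

11111011


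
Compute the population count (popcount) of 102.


0b1100110 has 4 set bits

4


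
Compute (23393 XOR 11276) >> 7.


Step 1: 23393 ^ 11276 = 30573
Step 2: 30573 >> 7 = 238

238


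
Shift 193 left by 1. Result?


0b11000001 << 1 = 0b110000010 = 386

386


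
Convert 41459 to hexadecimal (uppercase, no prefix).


41459 = A1F3 hex

A1F3


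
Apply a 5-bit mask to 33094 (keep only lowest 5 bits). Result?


33094 & 31 = 6

6


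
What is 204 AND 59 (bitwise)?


0b11001100 & 0b111011 = 0b1000 = 8

8


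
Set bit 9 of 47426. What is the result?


47426 | (1 << 9) = 47426 | 512 = 47938

47938


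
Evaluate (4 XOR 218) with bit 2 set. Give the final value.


Step 1: 4 ^ 218 = 222
Step 2: 222 | (1 << 2) = 222 | 4 = 222

222


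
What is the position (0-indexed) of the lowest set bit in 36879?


0b1001000000001111. Lowest set bit at position 0

0


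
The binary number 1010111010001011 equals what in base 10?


1010111010001011 in decimal = 44683

44683


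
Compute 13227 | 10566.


0b11001110101011 | 0b10100101000110 = 0b11101111101111 = 15343

15343


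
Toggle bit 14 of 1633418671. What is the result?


1633418671 ^ (1 << 14) = 1633418671 ^ 16384 = 1633402287

1633402287


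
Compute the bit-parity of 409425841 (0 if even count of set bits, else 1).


0b11000011001110101011110110001 has 16 ones => parity 0

0


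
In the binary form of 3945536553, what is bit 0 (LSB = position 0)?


0b11101011001011000001110000101001, position 0 = 1

1


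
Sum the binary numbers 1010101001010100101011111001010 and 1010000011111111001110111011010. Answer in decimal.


1010101001010100101011111001010 + 1010000011111111001110111011010 = 10100101101010011111010110100100 = 2779379108

2779379108


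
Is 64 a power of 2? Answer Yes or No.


0b1000000. Only one bit set => Yes

Yes


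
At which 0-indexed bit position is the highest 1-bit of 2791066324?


0b10100110010111000100101011010100. Highest set bit at position 31

31


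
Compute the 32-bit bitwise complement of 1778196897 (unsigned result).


~0b1101001111111010010000110100001 = 0b10010110000000101101111001011110 = 2516770398 (32-bit unsigned)

2516770398


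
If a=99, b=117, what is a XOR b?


99 ^ 117 = 22

22


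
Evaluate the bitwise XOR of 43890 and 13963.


0b1010101101110010 ^ 0b11011010001011 = 0b1001110111111001 = 40441

40441


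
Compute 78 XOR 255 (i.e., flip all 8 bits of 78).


78 ^ 255 = 177

177


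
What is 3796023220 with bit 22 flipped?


3796023220 ^ (1 << 22) = 3796023220 ^ 4194304 = 3791828916

3791828916


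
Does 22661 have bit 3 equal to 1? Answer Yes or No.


0b101100010000101, bit 3 = 0. No

No


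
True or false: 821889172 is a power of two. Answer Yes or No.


0b110000111111010000100010010100. Multiple bits set => No

No


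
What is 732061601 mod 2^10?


732061601 & 1023 = 929

929


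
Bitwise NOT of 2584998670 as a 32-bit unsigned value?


~0b10011010000100111111001100001110 = 0b1100101111011000000110011110001 = 1709968625 (32-bit unsigned)

1709968625


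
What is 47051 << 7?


0b1011011111001011 << 7 = 0b10110111110010110000000 = 6022528

6022528


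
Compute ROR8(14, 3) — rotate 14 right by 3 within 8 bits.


Rotate 0b1110 right by 3 (8-bit) = 0b11000001 = 193

193


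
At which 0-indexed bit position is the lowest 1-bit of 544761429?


0b100000011110000110011001010101. Lowest set bit at position 0

0


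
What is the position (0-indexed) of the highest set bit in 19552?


0b100110001100000. Highest set bit at position 14

14


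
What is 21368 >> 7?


0b101001101111000 >> 7 = 0b10100110 = 166

166


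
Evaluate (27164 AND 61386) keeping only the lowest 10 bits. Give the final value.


Step 1: 27164 & 61386 = 27144
Step 2: 27144 & 1023 = 520

520


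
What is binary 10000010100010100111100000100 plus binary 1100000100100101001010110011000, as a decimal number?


10000010100010100111100000100 + 1100000100100101001010110011000 = 1110000111000111110010010011100 = 1893983388

1893983388


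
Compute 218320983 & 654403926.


0b1101000000110101000001010111 & 0b100111000000010110100101010110 = 0b101000000010100000001010110 = 83968086

83968086


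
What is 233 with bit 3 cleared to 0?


233 & ~(1 << 3) = 225

225


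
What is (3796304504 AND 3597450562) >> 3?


Step 1: 3796304504 & 3597450562 = 3259236416
Step 2: 3259236416 >> 3 = 407404552

407404552


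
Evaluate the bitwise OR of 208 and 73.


0b11010000 | 0b1001001 = 0b11011001 = 217

217


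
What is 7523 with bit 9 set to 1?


7523 | (1 << 9) = 7523 | 512 = 8035

8035


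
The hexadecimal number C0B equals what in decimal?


C0B hex = 3083 decimal

3083


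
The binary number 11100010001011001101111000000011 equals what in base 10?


11100010001011001101111000000011 in decimal = 3794591235

3794591235


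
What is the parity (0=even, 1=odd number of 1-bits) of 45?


0b101101 has 4 ones => parity 0

0


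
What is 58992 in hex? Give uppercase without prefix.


58992 = E670 hex

E670


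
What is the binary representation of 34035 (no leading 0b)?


34035 = 1000010011110011 in binary

1000010011110011


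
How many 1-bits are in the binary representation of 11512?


0b10110011111000 has 8 set bits

8


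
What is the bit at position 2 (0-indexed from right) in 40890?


0b1001111110111010, position 2 = 0

0


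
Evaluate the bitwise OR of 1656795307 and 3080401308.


0b1100010110000001011000010101011 | 0b10110111100110110011000110011100 = 0b11110111110110111011000110111111 = 4158370239

4158370239


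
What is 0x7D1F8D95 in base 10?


7D1F8D95 hex = 2099219861 decimal

2099219861


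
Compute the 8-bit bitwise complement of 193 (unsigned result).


~0b11000001 = 0b111110 = 62 (8-bit unsigned)

62


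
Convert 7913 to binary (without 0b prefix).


7913 = 1111011101001 in binary

1111011101001


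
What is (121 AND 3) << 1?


Step 1: 121 & 3 = 1
Step 2: 1 << 1 = 2

2


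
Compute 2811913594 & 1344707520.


0b10100111100110100110010101111010 & 0b1010000001001101001101111000000 = 0b100000000101000000 = 131392

131392


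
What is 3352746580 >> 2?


0b11000111110101101101101001010100 >> 2 = 0b110001111101011011011010010101 = 838186645

838186645


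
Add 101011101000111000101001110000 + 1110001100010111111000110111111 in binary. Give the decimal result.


101011101000111000101001110000 + 1110001100010111111000110111111 = 10011101001011110111110000101111 = 2637134895

2637134895


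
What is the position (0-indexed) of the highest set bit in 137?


0b10001001. Highest set bit at position 7

7


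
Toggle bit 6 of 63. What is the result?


63 ^ (1 << 6) = 63 ^ 64 = 127

127


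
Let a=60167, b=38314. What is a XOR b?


60167 ^ 38314 = 32429

32429


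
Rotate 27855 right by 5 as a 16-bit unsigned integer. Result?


Rotate 0b110110011001111 right by 5 (16-bit) = 0b111101101100110 = 31590

31590


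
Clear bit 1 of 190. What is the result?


190 & ~(1 << 1) = 188

188


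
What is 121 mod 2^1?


121 & 1 = 1

1


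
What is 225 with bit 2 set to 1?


225 | (1 << 2) = 225 | 4 = 229

229


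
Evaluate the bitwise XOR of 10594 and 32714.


0b10100101100010 ^ 0b111111111001010 = 0b101011010101000 = 22184

22184


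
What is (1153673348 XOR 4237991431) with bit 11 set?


Step 1: 1153673348 ^ 4237991431 = 3092854403
Step 2: 3092854403 | (1 << 11) = 3092854403 | 2048 = 3092856451

3092856451


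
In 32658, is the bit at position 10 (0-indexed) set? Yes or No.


0b111111110010010, bit 10 = 1. Yes

Yes


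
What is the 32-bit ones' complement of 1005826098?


1005826098 ^ 4294967295 = 3289141197

3289141197


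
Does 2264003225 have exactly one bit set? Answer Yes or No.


0b10000110111100011111001010011001. Multiple bits set => No

No


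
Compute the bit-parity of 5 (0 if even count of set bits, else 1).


0b101 has 2 ones => parity 0

0


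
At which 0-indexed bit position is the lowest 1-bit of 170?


0b10101010. Lowest set bit at position 1

1


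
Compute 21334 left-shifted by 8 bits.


0b101001101010110 << 8 = 0b10100110101011000000000 = 5461504

5461504


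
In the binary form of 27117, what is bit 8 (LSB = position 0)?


0b110100111101101, position 8 = 1

1


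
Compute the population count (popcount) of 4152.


0b1000000111000 has 4 set bits

4


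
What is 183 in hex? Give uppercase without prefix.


183 = B7 hex

B7


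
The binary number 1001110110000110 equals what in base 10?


1001110110000110 in decimal = 40326

40326


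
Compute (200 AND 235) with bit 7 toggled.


Step 1: 200 & 235 = 200
Step 2: 200 ^ (1 << 7) = 200 ^ 128 = 72

72


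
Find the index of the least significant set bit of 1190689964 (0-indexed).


0b1000110111110000111110010101100. Lowest set bit at position 2

2


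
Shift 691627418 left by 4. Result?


0b101001001110010110010110011010 << 4 = 0b1010010011100101100101100110100000 = 11066038688

11066038688


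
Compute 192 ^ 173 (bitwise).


0b11000000 ^ 0b10101101 = 0b1101101 = 109

109


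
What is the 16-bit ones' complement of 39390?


39390 ^ 65535 = 26145

26145


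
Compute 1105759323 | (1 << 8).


1105759323 | (1 << 8) = 1105759323 | 256 = 1105759579

1105759579


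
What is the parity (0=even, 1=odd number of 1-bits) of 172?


0b10101100 has 4 ones => parity 0

0


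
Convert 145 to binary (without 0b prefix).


145 = 10010001 in binary

10010001


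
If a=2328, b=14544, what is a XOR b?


2328 ^ 14544 = 12744

12744


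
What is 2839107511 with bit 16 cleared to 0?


2839107511 & ~(1 << 16) = 2839041975

2839041975


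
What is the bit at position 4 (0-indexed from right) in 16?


0b10000, position 4 = 1

1


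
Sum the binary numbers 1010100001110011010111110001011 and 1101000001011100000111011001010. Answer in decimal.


1010100001110011010111110001011 + 1101000001011100000111011001010 = 10111100011001111011111001010101 = 3160915541

3160915541


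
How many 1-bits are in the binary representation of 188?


0b10111100 has 5 set bits

5


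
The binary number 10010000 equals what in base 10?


10010000 in decimal = 144

144


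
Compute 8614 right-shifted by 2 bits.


0b10000110100110 >> 2 = 0b100001101001 = 2153

2153


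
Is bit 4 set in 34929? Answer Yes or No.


0b1000100001110001, bit 4 = 1. Yes

Yes


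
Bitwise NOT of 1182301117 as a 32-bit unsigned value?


~0b1000110011110000111101110111101 = 0b10111001100001111000010001000010 = 3112666178 (32-bit unsigned)

3112666178


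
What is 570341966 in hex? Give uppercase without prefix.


570341966 = 21FEBA4E hex

21FEBA4E


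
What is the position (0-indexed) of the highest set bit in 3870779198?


0b11100110101101110110011100111110. Highest set bit at position 31

31


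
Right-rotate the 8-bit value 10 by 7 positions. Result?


Rotate 0b1010 right by 7 (8-bit) = 0b10100 = 20

20


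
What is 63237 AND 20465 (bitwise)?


0b1111011100000101 & 0b100111111110001 = 0b100011100000001 = 18177

18177


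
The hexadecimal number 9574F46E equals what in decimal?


9574F46E hex = 2507469934 decimal

2507469934


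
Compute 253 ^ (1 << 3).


253 ^ (1 << 3) = 253 ^ 8 = 245

245


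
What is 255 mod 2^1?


255 & 1 = 1

1


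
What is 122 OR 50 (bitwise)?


0b1111010 | 0b110010 = 0b1111010 = 122

122


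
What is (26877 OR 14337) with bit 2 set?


Step 1: 26877 | 14337 = 30973
Step 2: 30973 | (1 << 2) = 30973 | 4 = 30973

30973


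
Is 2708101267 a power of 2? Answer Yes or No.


0b10100001011010100101100010010011. Multiple bits set => No

No


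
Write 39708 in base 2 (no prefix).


39708 = 1001101100011100 in binary

1001101100011100


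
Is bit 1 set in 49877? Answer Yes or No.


0b1100001011010101, bit 1 = 0. No

No


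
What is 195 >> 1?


0b11000011 >> 1 = 0b1100001 = 97

97


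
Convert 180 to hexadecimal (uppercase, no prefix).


180 = B4 hex

B4


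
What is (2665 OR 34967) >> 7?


Step 1: 2665 | 34967 = 35583
Step 2: 35583 >> 7 = 277

277


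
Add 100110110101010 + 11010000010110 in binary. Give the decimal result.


100110110101010 + 11010000010110 = 1000000111000000 = 33216

33216


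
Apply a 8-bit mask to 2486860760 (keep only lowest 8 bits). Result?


2486860760 & 255 = 216

216


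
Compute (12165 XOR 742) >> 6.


Step 1: 12165 ^ 742 = 11619
Step 2: 11619 >> 6 = 181

181


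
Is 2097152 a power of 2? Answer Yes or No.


0b1000000000000000000000. Only one bit set => Yes

Yes


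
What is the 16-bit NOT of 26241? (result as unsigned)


~0b110011010000001 = 0b1001100101111110 = 39294 (16-bit unsigned)

39294


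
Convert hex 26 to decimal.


26 hex = 38 decimal

38


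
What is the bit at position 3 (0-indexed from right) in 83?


0b1010011, position 3 = 0

0


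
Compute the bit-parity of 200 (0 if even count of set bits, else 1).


0b11001000 has 3 ones => parity 1

1


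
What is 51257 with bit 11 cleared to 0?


51257 & ~(1 << 11) = 49209

49209


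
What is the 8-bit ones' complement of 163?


163 ^ 255 = 92

92


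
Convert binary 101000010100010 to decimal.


101000010100010 in decimal = 20642

20642


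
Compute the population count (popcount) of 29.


0b11101 has 4 set bits

4


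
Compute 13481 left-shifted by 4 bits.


0b11010010101001 << 4 = 0b110100101010010000 = 215696

215696


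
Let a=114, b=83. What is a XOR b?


114 ^ 83 = 33

33


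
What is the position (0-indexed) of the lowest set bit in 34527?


0b1000011011011111. Lowest set bit at position 0

0


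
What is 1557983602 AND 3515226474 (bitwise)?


0b1011100110111001111000101110010 & 0b11010001100001100001100101101010 = 0b1010000100001000001000101100010 = 1350832482

1350832482


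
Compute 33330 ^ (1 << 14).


33330 ^ (1 << 14) = 33330 ^ 16384 = 49714

49714


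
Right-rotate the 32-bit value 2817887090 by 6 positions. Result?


Rotate 0b10100111111101011000101101110010 right by 6 (32-bit) = 0b11001010100111111101011000101101 = 3399472685

3399472685


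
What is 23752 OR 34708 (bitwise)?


0b101110011001000 | 0b1000011110010100 = 0b1101111111011100 = 57308

57308


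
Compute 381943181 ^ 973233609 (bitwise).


0b10110110000111111110110001101 ^ 0b111010000000100101110111001001 = 0b101100110000011010000001000100 = 750886980

750886980


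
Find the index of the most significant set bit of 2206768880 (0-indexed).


0b10000011100010001001111011110000. Highest set bit at position 31

31


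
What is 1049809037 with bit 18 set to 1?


1049809037 | (1 << 18) = 1049809037 | 262144 = 1050071181

1050071181


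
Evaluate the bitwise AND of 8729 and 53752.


0b10001000011001 & 0b1101000111111000 = 0b11000 = 24

24


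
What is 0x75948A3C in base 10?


75948A3C hex = 1972668988 decimal

1972668988


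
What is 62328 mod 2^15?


62328 & 32767 = 29560

29560


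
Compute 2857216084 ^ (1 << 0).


2857216084 ^ (1 << 0) = 2857216084 ^ 1 = 2857216085

2857216085


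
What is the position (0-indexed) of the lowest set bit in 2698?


0b101010001010. Lowest set bit at position 1

1


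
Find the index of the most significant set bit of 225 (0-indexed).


0b11100001. Highest set bit at position 7

7


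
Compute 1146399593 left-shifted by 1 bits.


0b1000100010101001010101101101001 << 1 = 0b10001000101010010101011011010010 = 2292799186

2292799186


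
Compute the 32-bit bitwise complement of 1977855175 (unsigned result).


~0b1110101111000111010110011000111 = 0b10001010000111000101001100111000 = 2317112120 (32-bit unsigned)

2317112120


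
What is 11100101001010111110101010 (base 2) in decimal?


11100101001010111110101010 in decimal = 60075946

60075946


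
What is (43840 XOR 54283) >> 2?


Step 1: 43840 ^ 54283 = 32587
Step 2: 32587 >> 2 = 8146

8146


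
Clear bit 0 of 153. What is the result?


153 & ~(1 << 0) = 152

152


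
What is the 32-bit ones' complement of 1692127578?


1692127578 ^ 4294967295 = 2602839717

2602839717


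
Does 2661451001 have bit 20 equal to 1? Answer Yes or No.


0b10011110101000101000010011111001, bit 20 = 0. No

No


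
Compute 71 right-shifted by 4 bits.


0b1000111 >> 4 = 0b100 = 4

4


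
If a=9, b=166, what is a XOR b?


9 ^ 166 = 175

175


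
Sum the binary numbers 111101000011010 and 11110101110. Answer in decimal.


111101000011010 + 11110101110 = 1000000111001000 = 33224

33224


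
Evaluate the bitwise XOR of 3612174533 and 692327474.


0b11010111010011010110100011000101 ^ 0b101001010001000001010000110010 = 0b11111110000010010111110011110111 = 4262034679

4262034679


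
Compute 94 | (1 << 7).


94 | (1 << 7) = 94 | 128 = 222

222


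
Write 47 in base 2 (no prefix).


47 = 101111 in binary

101111


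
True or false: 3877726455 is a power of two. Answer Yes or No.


0b11100111001000010110100011110111. Multiple bits set => No

No


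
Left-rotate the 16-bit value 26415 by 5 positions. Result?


Rotate 0b110011100101111 left by 5 (16-bit) = 0b1110010111101100 = 58860

58860


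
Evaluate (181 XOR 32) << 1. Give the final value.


Step 1: 181 ^ 32 = 149
Step 2: 149 << 1 = 298

298


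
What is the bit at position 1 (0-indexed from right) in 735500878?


0b101011110101101101101001001110, position 1 = 1

1


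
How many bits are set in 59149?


0b1110011100001101 has 9 set bits

9


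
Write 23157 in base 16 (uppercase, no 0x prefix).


23157 = 5A75 hex

5A75


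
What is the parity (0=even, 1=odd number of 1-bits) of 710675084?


0b101010010111000000101010001100 has 12 ones => parity 0

0


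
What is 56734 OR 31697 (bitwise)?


0b1101110110011110 | 0b111101111010001 = 0b1111111111011111 = 65503

65503


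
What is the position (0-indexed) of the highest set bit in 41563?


0b1010001001011011. Highest set bit at position 15

15


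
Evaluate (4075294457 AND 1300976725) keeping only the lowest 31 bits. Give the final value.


Step 1: 4075294457 & 1300976725 = 1082655825
Step 2: 1082655825 & 2147483647 = 1082655825

1082655825


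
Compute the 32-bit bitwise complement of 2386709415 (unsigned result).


~0b10001110010000100100101110100111 = 0b1110001101111011011010001011000 = 1908257880 (32-bit unsigned)

1908257880


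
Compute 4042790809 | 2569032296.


0b11110000111110000001011110011001 | 0b10011001001000000101001001101000 = 0b11111001111110000101011111111001 = 4193802233

4193802233


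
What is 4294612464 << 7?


0b11111111111110101001010111110000 << 7 = 0b111111111111101010010101111100000000000 = 549710395392

549710395392


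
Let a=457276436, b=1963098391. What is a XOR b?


457276436 ^ 1963098391 = 1849949443

1849949443


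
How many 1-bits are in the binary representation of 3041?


0b101111100001 has 7 set bits

7


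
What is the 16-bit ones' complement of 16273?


16273 ^ 65535 = 49262

49262


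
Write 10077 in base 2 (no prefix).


10077 = 10011101011101 in binary

10011101011101


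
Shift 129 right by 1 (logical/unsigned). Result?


0b10000001 >> 1 = 0b1000000 = 64

64


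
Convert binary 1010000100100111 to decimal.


1010000100100111 in decimal = 41255

41255


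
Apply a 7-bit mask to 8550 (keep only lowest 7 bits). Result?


8550 & 127 = 102

102


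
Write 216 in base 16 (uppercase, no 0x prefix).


216 = D8 hex

D8


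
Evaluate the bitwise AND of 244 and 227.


0b11110100 & 0b11100011 = 0b11100000 = 224

224


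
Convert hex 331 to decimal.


331 hex = 817 decimal

817


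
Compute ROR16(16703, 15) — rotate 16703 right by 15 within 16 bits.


Rotate 0b100000100111111 right by 15 (16-bit) = 0b1000001001111110 = 33406

33406


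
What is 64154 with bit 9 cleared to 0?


64154 & ~(1 << 9) = 63642

63642


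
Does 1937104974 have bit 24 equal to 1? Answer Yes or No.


0b1110011011101011110000001001110, bit 24 = 1. Yes

Yes


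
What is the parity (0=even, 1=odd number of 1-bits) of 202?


0b11001010 has 4 ones => parity 0

0


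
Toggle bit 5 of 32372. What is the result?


32372 ^ (1 << 5) = 32372 ^ 32 = 32340

32340


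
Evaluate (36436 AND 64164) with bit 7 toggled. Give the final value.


Step 1: 36436 & 64164 = 35332
Step 2: 35332 ^ (1 << 7) = 35332 ^ 128 = 35460

35460


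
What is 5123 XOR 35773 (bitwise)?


0b1010000000011 ^ 0b1000101110111101 = 0b1001111110111110 = 40894

40894


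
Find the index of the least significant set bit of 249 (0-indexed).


0b11111001. Lowest set bit at position 0

0


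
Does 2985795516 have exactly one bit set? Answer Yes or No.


0b10110001111101111001111110111100. Multiple bits set => No

No


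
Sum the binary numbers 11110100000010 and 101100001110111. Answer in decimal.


11110100000010 + 101100001110111 = 1001010101111001 = 38265

38265


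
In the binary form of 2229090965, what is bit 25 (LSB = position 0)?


0b10000100110111010011101010010101, position 25 = 0

0


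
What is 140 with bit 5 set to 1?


140 | (1 << 5) = 140 | 32 = 172

172


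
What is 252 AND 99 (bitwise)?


0b11111100 & 0b1100011 = 0b1100000 = 96

96


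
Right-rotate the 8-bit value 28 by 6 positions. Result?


Rotate 0b11100 right by 6 (8-bit) = 0b1110000 = 112

112


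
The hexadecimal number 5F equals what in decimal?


5F hex = 95 decimal

95


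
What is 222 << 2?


0b11011110 << 2 = 0b1101111000 = 888

888


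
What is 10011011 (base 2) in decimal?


10011011 in decimal = 155

155


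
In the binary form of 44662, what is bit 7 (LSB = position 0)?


0b1010111001110110, position 7 = 0

0


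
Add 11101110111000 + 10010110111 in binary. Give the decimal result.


11101110111000 + 10010110111 = 100000001101111 = 16495

16495


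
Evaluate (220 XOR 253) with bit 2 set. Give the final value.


Step 1: 220 ^ 253 = 33
Step 2: 33 | (1 << 2) = 33 | 4 = 37

37


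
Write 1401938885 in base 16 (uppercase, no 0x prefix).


1401938885 = 538FE3C5 hex

538FE3C5


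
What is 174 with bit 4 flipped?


174 ^ (1 << 4) = 174 ^ 16 = 190

190


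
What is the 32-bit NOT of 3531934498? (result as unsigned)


~0b11010010100001010000101100100010 = 0b101101011110101111010011011101 = 763032797 (32-bit unsigned)

763032797


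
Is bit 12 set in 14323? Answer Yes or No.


0b11011111110011, bit 12 = 1. Yes

Yes


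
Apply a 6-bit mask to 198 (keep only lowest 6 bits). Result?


198 & 63 = 6

6


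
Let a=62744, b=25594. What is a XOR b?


62744 ^ 25594 = 38626

38626


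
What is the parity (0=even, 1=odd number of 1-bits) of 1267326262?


0b1001011100010011101110100110110 has 17 ones => parity 1

1


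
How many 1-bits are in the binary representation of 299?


0b100101011 has 5 set bits

5


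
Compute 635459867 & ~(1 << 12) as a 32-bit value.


635459867 & ~(1 << 12) = 635455771

635455771


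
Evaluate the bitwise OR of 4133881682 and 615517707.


0b11110110011001100000011101010010 | 0b100100101100000000111000001011 = 0b11110110111101100000111101011011 = 4143320923

4143320923


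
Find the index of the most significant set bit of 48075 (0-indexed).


0b1011101111001011. Highest set bit at position 15

15


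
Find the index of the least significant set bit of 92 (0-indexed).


0b1011100. Lowest set bit at position 2

2


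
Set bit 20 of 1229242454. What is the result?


1229242454 | (1 << 20) = 1229242454 | 1048576 = 1230291030

1230291030


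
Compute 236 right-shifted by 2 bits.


0b11101100 >> 2 = 0b111011 = 59

59


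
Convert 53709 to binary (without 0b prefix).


53709 = 1101000111001101 in binary

1101000111001101


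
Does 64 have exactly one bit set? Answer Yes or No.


0b1000000. Only one bit set => Yes

Yes


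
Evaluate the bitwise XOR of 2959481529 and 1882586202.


0b10110000011001100001101010111001 ^ 0b1110000001101011111110001011010 = 0b11000000010100111110011011100011 = 3226724067

3226724067


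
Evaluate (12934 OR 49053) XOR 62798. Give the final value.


Step 1: 12934 | 49053 = 49055
Step 2: 49055 ^ 62798 = 19153

19153


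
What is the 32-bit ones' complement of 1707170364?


1707170364 ^ 4294967295 = 2587796931

2587796931


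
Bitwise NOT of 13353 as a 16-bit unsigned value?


~0b11010000101001 = 0b1100101111010110 = 52182 (16-bit unsigned)

52182


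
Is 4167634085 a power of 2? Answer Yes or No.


0b11111000011010010000110010100101. Multiple bits set => No

No


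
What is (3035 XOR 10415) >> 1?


Step 1: 3035 ^ 10415 = 9076
Step 2: 9076 >> 1 = 4538

4538


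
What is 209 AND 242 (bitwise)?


0b11010001 & 0b11110010 = 0b11010000 = 208

208


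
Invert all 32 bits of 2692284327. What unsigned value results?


2692284327 ^ 4294967295 = 1602682968

1602682968


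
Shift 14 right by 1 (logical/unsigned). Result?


0b1110 >> 1 = 0b111 = 7

7


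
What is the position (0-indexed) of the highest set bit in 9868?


0b10011010001100. Highest set bit at position 13

13


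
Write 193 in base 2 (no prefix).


193 = 11000001 in binary

11000001


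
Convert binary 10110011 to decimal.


10110011 in decimal = 179

179


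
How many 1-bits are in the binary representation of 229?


0b11100101 has 5 set bits

5


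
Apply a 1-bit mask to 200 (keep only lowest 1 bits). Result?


200 & 1 = 0

0


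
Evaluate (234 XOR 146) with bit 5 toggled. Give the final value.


Step 1: 234 ^ 146 = 120
Step 2: 120 ^ (1 << 5) = 120 ^ 32 = 88

88


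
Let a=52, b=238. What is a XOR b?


52 ^ 238 = 218

218


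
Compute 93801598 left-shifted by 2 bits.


0b101100101110100110001111110 << 2 = 0b10110010111010011000111111000 = 375206392

375206392


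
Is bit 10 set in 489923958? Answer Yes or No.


0b11101001100111010010101110110, bit 10 = 1. Yes

Yes


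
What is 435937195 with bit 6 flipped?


435937195 ^ (1 << 6) = 435937195 ^ 64 = 435937259

435937259


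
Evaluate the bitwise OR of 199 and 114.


0b11000111 | 0b1110010 = 0b11110111 = 247

247


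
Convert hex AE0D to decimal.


AE0D hex = 44557 decimal

44557


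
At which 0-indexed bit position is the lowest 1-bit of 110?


0b1101110. Lowest set bit at position 1

1


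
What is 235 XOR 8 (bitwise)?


0b11101011 ^ 0b1000 = 0b11100011 = 227

227


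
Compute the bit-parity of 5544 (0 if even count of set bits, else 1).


0b1010110101000 has 6 ones => parity 0

0


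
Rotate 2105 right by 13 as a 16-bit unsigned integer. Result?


Rotate 0b100000111001 right by 13 (16-bit) = 0b100000111001000 = 16840

16840


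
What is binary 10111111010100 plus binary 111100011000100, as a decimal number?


10111111010100 + 111100011000100 = 1010100010011000 = 43160

43160


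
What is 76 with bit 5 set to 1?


76 | (1 << 5) = 76 | 32 = 108

108


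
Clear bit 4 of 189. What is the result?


189 & ~(1 << 4) = 173

173


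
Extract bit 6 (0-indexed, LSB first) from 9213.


0b10001111111101, position 6 = 1

1


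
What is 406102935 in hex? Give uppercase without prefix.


406102935 = 1834A397 hex

1834A397


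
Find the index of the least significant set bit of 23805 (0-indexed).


0b101110011111101. Lowest set bit at position 0

0


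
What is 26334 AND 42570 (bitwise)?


0b110011011011110 & 0b1010011001001010 = 0b10011001001010 = 9802

9802


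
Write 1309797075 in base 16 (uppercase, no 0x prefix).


1309797075 = 4E11EAD3 hex

4E11EAD3


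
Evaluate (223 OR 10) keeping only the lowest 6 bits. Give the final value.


Step 1: 223 | 10 = 223
Step 2: 223 & 63 = 31

31


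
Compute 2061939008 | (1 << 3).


2061939008 | (1 << 3) = 2061939008 | 8 = 2061939016

2061939016


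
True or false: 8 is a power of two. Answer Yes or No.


0b1000. Only one bit set => Yes

Yes


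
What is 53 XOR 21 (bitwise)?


0b110101 ^ 0b10101 = 0b100000 = 32

32


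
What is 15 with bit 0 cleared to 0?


15 & ~(1 << 0) = 14

14
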